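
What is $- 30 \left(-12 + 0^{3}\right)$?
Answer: $360$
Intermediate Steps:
$- 30 \left(-12 + 0^{3}\right) = - 30 \left(-12 + 0\right) = \left(-30\right) \left(-12\right) = 360$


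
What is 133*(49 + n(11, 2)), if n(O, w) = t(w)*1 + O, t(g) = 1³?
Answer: 8113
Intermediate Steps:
t(g) = 1
n(O, w) = 1 + O (n(O, w) = 1*1 + O = 1 + O)
133*(49 + n(11, 2)) = 133*(49 + (1 + 11)) = 133*(49 + 12) = 133*61 = 8113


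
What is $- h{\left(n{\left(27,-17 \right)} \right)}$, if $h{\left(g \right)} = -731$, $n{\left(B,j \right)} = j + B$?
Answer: $731$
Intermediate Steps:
$n{\left(B,j \right)} = B + j$
$- h{\left(n{\left(27,-17 \right)} \right)} = \left(-1\right) \left(-731\right) = 731$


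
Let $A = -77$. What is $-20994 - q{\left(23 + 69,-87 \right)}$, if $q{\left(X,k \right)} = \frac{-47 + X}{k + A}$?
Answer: $- \frac{3442971}{164} \approx -20994.0$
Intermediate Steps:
$q{\left(X,k \right)} = \frac{-47 + X}{-77 + k}$ ($q{\left(X,k \right)} = \frac{-47 + X}{k - 77} = \frac{-47 + X}{-77 + k}$)
$-20994 - q{\left(23 + 69,-87 \right)} = -20994 - \frac{-47 + \left(23 + 69\right)}{-77 - 87} = -20994 - \frac{-47 + 92}{-164} = -20994 - \left(- \frac{1}{164}\right) 45 = -20994 - - \frac{45}{164} = -20994 + \frac{45}{164} = - \frac{3442971}{164}$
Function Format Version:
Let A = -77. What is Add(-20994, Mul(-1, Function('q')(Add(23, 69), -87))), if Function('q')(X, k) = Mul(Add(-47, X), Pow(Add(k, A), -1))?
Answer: Rational(-3442971, 164) ≈ -20994.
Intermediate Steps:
Function('q')(X, k) = Mul(Pow(Add(-77, k), -1), Add(-47, X)) (Function('q')(X, k) = Mul(Add(-47, X), Pow(Add(k, -77), -1)) = Mul(Add(-47, X), Pow(Add(-77, k), -1)) = Mul(Pow(Add(-77, k), -1), Add(-47, X)))
Add(-20994, Mul(-1, Function('q')(Add(23, 69), -87))) = Add(-20994, Mul(-1, Mul(Pow(Add(-77, -87), -1), Add(-47, Add(23, 69))))) = Add(-20994, Mul(-1, Mul(Pow(-164, -1), Add(-47, 92)))) = Add(-20994, Mul(-1, Mul(Rational(-1, 164), 45))) = Add(-20994, Mul(-1, Rational(-45, 164))) = Add(-20994, Rational(45, 164)) = Rational(-3442971, 164)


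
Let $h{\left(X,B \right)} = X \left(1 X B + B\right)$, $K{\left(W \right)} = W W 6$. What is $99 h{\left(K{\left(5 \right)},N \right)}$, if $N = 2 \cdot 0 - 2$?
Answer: $-4484700$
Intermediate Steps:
$K{\left(W \right)} = 6 W^{2}$ ($K{\left(W \right)} = W^{2} \cdot 6 = 6 W^{2}$)
$N = -2$ ($N = 0 - 2 = -2$)
$h{\left(X,B \right)} = X \left(B + B X\right)$ ($h{\left(X,B \right)} = X \left(X B + B\right) = X \left(B X + B\right) = X \left(B + B X\right)$)
$99 h{\left(K{\left(5 \right)},N \right)} = 99 \left(- 2 \cdot 6 \cdot 5^{2} \left(1 + 6 \cdot 5^{2}\right)\right) = 99 \left(- 2 \cdot 6 \cdot 25 \left(1 + 6 \cdot 25\right)\right) = 99 \left(\left(-2\right) 150 \left(1 + 150\right)\right) = 99 \left(\left(-2\right) 150 \cdot 151\right) = 99 \left(-45300\right) = -4484700$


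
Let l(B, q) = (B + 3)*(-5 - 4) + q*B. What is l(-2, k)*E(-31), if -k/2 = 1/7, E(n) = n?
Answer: 1829/7 ≈ 261.29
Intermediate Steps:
k = -2/7 ≈ -0.28571
l(B, q) = -27 - 9*B + B*q (l(B, q) = (3 + B)*(-9) + B*q = (-27 - 9*B) + B*q = -27 - 9*B + B*q)
l(-2, k)*E(-31) = (-27 - 9*(-2) - 2*(-2/7))*(-31) = (-27 + 18 + 4/7)*(-31) = -59/7*(-31) = 1829/7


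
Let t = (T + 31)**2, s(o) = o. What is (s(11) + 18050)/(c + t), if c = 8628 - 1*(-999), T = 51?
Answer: 18061/16351 ≈ 1.1046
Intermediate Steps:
t = 6724 (t = (51 + 31)**2 = 82**2 = 6724)
c = 9627 (c = 8628 + 999 = 9627)
(s(11) + 18050)/(c + t) = (11 + 18050)/(9627 + 6724) = 18061/16351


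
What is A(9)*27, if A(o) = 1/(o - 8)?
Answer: 27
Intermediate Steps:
A(o) = 1/(-8 + o)
A(9)*27 = 27/(-8 + 9) = 27/1 = 1*27 = 27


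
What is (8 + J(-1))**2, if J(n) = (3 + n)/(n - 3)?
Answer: 225/4 ≈ 56.250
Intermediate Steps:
J(n) = (3 + n)/(-3 + n)
(8 + J(-1))**2 = (8 + (3 - 1)/(-3 - 1))**2 = (8 + 2/(-4))**2 = (8 - 1/4*2)**2 = (8 - 1/2)**2 = (15/2)**2 = 225/4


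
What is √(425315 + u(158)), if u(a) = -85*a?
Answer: 27*√565 ≈ 641.78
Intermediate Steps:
√(425315 + u(158)) = √(425315 - 85*158) = √(425315 - 13430) = √411885 = 27*√565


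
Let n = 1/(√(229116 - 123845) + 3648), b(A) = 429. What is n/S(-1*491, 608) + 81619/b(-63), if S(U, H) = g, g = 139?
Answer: 149784414257945/787286208423 - 23*√199/1835165987 ≈ 190.25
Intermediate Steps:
n = 1/(3648 + 23*√199) (n = 1/(√105271 + 3648) = 1/(23*√199 + 3648) = 1/(3648 + 23*√199) ≈ 0.00025173)
S(U, H) = 139
n/S(-1*491, 608) + 81619/b(-63) = (3648/13202633 - 23*√199/13202633)/139 + 81619/429 = (3648/13202633 - 23*√199/13202633)*(1/139) + 81619*(1/429) = (3648/1835165987 - 23*√199/1835165987) + 81619/429 = 149784414257945/787286208423 - 23*√199/1835165987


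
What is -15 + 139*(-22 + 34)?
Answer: 1653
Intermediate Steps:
-15 + 139*(-22 + 34) = -15 + 139*12 = -15 + 1668 = 1653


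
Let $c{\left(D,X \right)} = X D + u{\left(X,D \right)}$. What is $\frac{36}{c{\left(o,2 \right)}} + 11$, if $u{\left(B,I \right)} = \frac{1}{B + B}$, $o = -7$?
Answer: $\frac{461}{55} \approx 8.3818$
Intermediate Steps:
$u{\left(B,I \right)} = \frac{1}{2 B}$
$c{\left(D,X \right)} = \frac{1}{2 X} + D X$ ($c{\left(D,X \right)} = X D + \frac{1}{2 X} = D X + \frac{1}{2 X} = \frac{1}{2 X} + D X$)
$\frac{36}{c{\left(o,2 \right)}} + 11 = \frac{36}{\frac{1}{2 \cdot 2} - 14} + 11 = \frac{36}{\frac{1}{2} \cdot \frac{1}{2} - 14} + 11 = \frac{36}{\frac{1}{4} - 14} + 11 = \frac{36}{- \frac{55}{4}} + 11 = 36 \left(- \frac{4}{55}\right) + 11 = - \frac{144}{55} + 11 = \frac{461}{55}$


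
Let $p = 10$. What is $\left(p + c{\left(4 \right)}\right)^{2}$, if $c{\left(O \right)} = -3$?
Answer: $49$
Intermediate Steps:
$\left(p + c{\left(4 \right)}\right)^{2} = \left(10 - 3\right)^{2} = 7^{2} = 49$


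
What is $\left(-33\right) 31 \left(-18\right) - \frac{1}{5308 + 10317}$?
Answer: $\frac{287718749}{15625} \approx 18414.0$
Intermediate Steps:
$\left(-33\right) 31 \left(-18\right) - \frac{1}{5308 + 10317} = \left(-1023\right) \left(-18\right) - \frac{1}{15625} = 18414 - \frac{1}{15625} = \frac{287718749}{15625}$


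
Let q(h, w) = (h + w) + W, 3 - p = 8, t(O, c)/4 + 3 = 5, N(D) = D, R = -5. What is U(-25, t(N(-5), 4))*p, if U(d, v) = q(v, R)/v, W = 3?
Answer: -15/4 ≈ -3.7500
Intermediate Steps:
t(O, c) = 8 (t(O, c) = -12 + 4*5 = -12 + 20 = 8)
p = -5 (p = 3 - 1*8 = 3 - 8 = -5)
q(h, w) = 3 + h + w (q(h, w) = (h + w) + 3 = 3 + h + w)
U(d, v) = (-2 + v)/v (U(d, v) = (3 + v - 5)/v = (-2 + v)/v)
U(-25, t(N(-5), 4))*p = ((-2 + 8)/8)*(-5) = ((⅛)*6)*(-5) = (¾)*(-5) = -15/4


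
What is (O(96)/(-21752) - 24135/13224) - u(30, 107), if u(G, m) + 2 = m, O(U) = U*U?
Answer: -1285414331/11985352 ≈ -107.25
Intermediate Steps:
O(U) = U**2
u(G, m) = -2 + m
(O(96)/(-21752) - 24135/13224) - u(30, 107) = (96**2/(-21752) - 24135/13224) - (-2 + 107) = (9216*(-1/21752) - 24135*1/13224) - 1*105 = (-1152/2719 - 8045/4408) - 105 = -26952371/11985352 - 105 = -1285414331/11985352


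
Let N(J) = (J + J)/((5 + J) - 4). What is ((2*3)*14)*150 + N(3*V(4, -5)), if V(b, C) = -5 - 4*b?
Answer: 390663/31 ≈ 12602.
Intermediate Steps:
N(J) = 2*J/(1 + J) (N(J) = (2*J)/(1 + J) = 2*J/(1 + J))
((2*3)*14)*150 + N(3*V(4, -5)) = ((2*3)*14)*150 + 2*(3*(-5 - 4*4))/(1 + 3*(-5 - 4*4)) = (6*14)*150 + 2*(3*(-5 - 16))/(1 + 3*(-5 - 16)) = 84*150 + 2*(3*(-21))/(1 + 3*(-21)) = 12600 + 2*(-63)/(1 - 63) = 12600 + 2*(-63)/(-62) = 12600 + 2*(-63)*(-1/62) = 12600 + 63/31 = 390663/31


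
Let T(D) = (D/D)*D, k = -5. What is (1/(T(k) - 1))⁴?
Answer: 1/1296 ≈ 0.00077160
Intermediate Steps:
T(D) = D (T(D) = 1*D = D)
(1/(T(k) - 1))⁴ = (1/(-5 - 1))⁴ = (1/(-6))⁴ = (-⅙)⁴ = 1/1296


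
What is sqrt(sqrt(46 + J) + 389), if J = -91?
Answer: sqrt(389 + 3*I*sqrt(5)) ≈ 19.724 + 0.1701*I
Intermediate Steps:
sqrt(sqrt(46 + J) + 389) = sqrt(sqrt(46 - 91) + 389) = sqrt(sqrt(-45) + 389) = sqrt(3*I*sqrt(5) + 389) = sqrt(389 + 3*I*sqrt(5))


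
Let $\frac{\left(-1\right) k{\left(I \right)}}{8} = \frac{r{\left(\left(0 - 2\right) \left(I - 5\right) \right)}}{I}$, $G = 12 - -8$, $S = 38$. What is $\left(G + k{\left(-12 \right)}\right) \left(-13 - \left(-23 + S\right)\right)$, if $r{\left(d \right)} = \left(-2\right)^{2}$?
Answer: $- \frac{1904}{3} \approx -634.67$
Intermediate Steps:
$G = 20$ ($G = 12 + 8 = 20$)
$r{\left(d \right)} = 4$
$k{\left(I \right)} = - \frac{32}{I}$ ($k{\left(I \right)} = - 8 \frac{4}{I} = - \frac{32}{I}$)
$\left(G + k{\left(-12 \right)}\right) \left(-13 - \left(-23 + S\right)\right) = \left(20 - \frac{32}{-12}\right) \left(-13 + \left(23 - 38\right)\right) = \left(20 - - \frac{8}{3}\right) \left(-13 + \left(23 - 38\right)\right) = \left(20 + \frac{8}{3}\right) \left(-13 - 15\right) = \frac{68}{3} \left(-28\right) = - \frac{1904}{3}$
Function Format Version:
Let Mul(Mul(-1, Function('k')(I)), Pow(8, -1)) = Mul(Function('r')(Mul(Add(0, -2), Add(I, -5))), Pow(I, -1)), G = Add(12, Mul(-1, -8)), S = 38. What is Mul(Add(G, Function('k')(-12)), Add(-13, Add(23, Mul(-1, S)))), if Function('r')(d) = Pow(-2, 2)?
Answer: Rational(-1904, 3) ≈ -634.67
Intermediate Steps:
G = 20 (G = Add(12, 8) = 20)
Function('r')(d) = 4
Function('k')(I) = Mul(-32, Pow(I, -1)) (Function('k')(I) = Mul(-8, Mul(4, Pow(I, -1))) = Mul(-32, Pow(I, -1)))
Mul(Add(G, Function('k')(-12)), Add(-13, Add(23, Mul(-1, S)))) = Mul(Add(20, Mul(-32, Pow(-12, -1))), Add(-13, Add(23, Mul(-1, 38)))) = Mul(Add(20, Mul(-32, Rational(-1, 12))), Add(-13, Add(23, -38))) = Mul(Add(20, Rational(8, 3)), Add(-13, -15)) = Mul(Rational(68, 3), -28) = Rational(-1904, 3)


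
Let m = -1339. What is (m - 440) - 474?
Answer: -2253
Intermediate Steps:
(m - 440) - 474 = (-1339 - 440) - 474 = -1779 - 474 = -2253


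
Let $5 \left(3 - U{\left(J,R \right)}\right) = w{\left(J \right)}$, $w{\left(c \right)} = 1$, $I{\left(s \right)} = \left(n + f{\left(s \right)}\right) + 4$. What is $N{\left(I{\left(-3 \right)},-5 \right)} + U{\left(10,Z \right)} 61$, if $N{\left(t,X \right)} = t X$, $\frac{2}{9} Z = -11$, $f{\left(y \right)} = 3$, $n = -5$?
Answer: $\frac{804}{5} \approx 160.8$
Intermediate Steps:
$I{\left(s \right)} = 2$ ($I{\left(s \right)} = \left(-5 + 3\right) + 4 = -2 + 4 = 2$)
$Z = - \frac{99}{2}$ ($Z = \frac{9}{2} \left(-11\right) = - \frac{99}{2} \approx -49.5$)
$U{\left(J,R \right)} = \frac{14}{5}$ ($U{\left(J,R \right)} = 3 - \frac{1}{5} = \frac{14}{5}$)
$N{\left(t,X \right)} = X t$
$N{\left(I{\left(-3 \right)},-5 \right)} + U{\left(10,Z \right)} 61 = \left(-5\right) 2 + \frac{14}{5} \cdot 61 = -10 + \frac{854}{5} = \frac{804}{5}$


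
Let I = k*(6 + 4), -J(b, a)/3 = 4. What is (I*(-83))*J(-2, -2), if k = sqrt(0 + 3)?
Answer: 9960*sqrt(3) ≈ 17251.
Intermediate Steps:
k = sqrt(3) ≈ 1.7320
J(b, a) = -12 (J(b, a) = -3*4 = -12)
I = 10*sqrt(3) (I = sqrt(3)*(6 + 4) = sqrt(3)*10 = 10*sqrt(3) ≈ 17.320)
(I*(-83))*J(-2, -2) = ((10*sqrt(3))*(-83))*(-12) = -830*sqrt(3)*(-12) = 9960*sqrt(3)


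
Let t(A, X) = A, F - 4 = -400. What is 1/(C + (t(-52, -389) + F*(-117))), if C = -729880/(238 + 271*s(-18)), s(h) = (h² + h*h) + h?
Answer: 301/13928995 ≈ 2.1610e-5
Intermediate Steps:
F = -396 (F = 4 - 400 = -396)
s(h) = h + 2*h² (s(h) = (h² + h²) + h = 2*h² + h = h + 2*h²)
C = -1285/301 (C = -729880/(238 + 271*(-18*(1 + 2*(-18)))) = -729880/(238 + 271*(-18*(1 - 36))) = -729880/(238 + 271*(-18*(-35))) = -729880/(238 + 271*630) = -729880/(238 + 170730) = -729880/170968 = -729880*1/170968 = -1285/301 ≈ -4.2691)
1/(C + (t(-52, -389) + F*(-117))) = 1/(-1285/301 + (-52 - 396*(-117))) = 1/(-1285/301 + (-52 + 46332)) = 1/(-1285/301 + 46280) = 1/(13928995/301) = 301/13928995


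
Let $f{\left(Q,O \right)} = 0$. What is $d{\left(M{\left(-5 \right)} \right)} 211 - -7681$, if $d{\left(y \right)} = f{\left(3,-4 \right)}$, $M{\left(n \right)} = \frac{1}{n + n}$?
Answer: $7681$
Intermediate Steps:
$M{\left(n \right)} = \frac{1}{2 n}$
$d{\left(y \right)} = 0$
$d{\left(M{\left(-5 \right)} \right)} 211 - -7681 = 0 \cdot 211 - -7681 = 0 + 7681 = 7681$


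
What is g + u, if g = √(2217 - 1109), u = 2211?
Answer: 2211 + 2*√277 ≈ 2244.3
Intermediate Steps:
g = 2*√277 (g = √1108 = 2*√277 ≈ 33.287)
g + u = 2*√277 + 2211 = 2211 + 2*√277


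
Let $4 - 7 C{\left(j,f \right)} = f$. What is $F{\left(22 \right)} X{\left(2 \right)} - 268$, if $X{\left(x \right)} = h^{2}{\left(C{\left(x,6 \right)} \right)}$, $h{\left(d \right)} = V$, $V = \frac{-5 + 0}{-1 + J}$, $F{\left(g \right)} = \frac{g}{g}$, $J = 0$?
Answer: $-243$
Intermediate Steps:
$C{\left(j,f \right)} = \frac{4}{7} - \frac{f}{7}$
$F{\left(g \right)} = 1$
$V = 5$ ($V = \frac{-5 + 0}{-1 + 0} = - \frac{5}{-1} = \left(-5\right) \left(-1\right) = 5$)
$h{\left(d \right)} = 5$
$X{\left(x \right)} = 25$ ($X{\left(x \right)} = 5^{2} = 25$)
$F{\left(22 \right)} X{\left(2 \right)} - 268 = 1 \cdot 25 - 268 = 25 - 268 = -243$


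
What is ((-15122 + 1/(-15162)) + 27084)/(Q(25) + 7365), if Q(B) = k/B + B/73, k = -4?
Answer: 330996313475/203799386196 ≈ 1.6241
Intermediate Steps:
Q(B) = -4/B + B/73
((-15122 + 1/(-15162)) + 27084)/(Q(25) + 7365) = ((-15122 + 1/(-15162)) + 27084)/((-4/25 + (1/73)*25) + 7365) = ((-15122 - 1/15162) + 27084)/((-4*1/25 + 25/73) + 7365) = (-229279765/15162 + 27084)/((-4/25 + 25/73) + 7365) = 181367843/(15162*(333/1825 + 7365)) = 181367843/(15162*(13441458/1825)) = (181367843/15162)*(1825/13441458) = 330996313475/203799386196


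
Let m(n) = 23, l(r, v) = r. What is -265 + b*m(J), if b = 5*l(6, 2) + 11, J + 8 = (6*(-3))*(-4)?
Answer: 678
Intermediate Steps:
J = 64 (J = -8 + (6*(-3))*(-4) = -8 - 18*(-4) = -8 + 72 = 64)
b = 41 (b = 5*6 + 11 = 30 + 11 = 41)
-265 + b*m(J) = -265 + 41*23 = -265 + 943 = 678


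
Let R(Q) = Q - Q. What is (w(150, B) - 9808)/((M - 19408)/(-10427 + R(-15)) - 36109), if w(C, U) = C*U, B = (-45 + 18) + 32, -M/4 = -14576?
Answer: 94447766/376547439 ≈ 0.25083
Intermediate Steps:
M = 58304 (M = -4*(-14576) = 58304)
R(Q) = 0
B = 5 (B = -27 + 32 = 5)
(w(150, B) - 9808)/((M - 19408)/(-10427 + R(-15)) - 36109) = (150*5 - 9808)/((58304 - 19408)/(-10427 + 0) - 36109) = (750 - 9808)/(38896/(-10427) - 36109) = -9058/(38896*(-1/10427) - 36109) = -9058/(-38896/10427 - 36109) = -9058/(-376547439/10427) = -9058*(-10427/376547439) = 94447766/376547439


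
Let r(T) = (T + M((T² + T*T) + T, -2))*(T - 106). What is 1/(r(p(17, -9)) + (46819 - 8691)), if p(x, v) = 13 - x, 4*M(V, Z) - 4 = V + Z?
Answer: 1/37743 ≈ 2.6495e-5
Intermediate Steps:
M(V, Z) = 1 + V/4 + Z/4 (M(V, Z) = 1 + (V + Z)/4 = 1 + (V/4 + Z/4) = 1 + V/4 + Z/4)
r(T) = (-106 + T)*(½ + T²/2 + 5*T/4) (r(T) = (T + (1 + ((T² + T*T) + T)/4 + (¼)*(-2)))*(T - 106) = (T + (1 + ((T² + T²) + T)/4 - ½))*(-106 + T) = (T + (1 + (2*T² + T)/4 - ½))*(-106 + T) = (T + (1 + (T + 2*T²)/4 - ½))*(-106 + T) = (T + (1 + (T²/2 + T/4) - ½))*(-106 + T) = (T + (½ + T²/2 + T/4))*(-106 + T) = (½ + T²/2 + 5*T/4)*(-106 + T) = (-106 + T)*(½ + T²/2 + 5*T/4))
1/(r(p(17, -9)) + (46819 - 8691)) = 1/((-53 + (13 - 1*17)³/2 - 132*(13 - 1*17) - 207*(13 - 1*17)²/4) + (46819 - 8691)) = 1/((-53 + (13 - 17)³/2 - 132*(13 - 17) - 207*(13 - 17)²/4) + 38128) = 1/((-53 + (½)*(-4)³ - 132*(-4) - 207/4*(-4)²) + 38128) = 1/((-53 + (½)*(-64) + 528 - 207/4*16) + 38128) = 1/((-53 - 32 + 528 - 828) + 38128) = 1/(-385 + 38128) = 1/37743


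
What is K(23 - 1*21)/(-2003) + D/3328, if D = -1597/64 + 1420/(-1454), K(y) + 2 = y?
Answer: -1206459/154845184 ≈ -0.0077914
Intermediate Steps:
K(y) = -2 + y
D = -1206459/46528 (D = -1597*1/64 + 1420*(-1/1454) = -1597/64 - 710/727 = -1206459/46528 ≈ -25.930)
K(23 - 1*21)/(-2003) + D/3328 = (-2 + (23 - 1*21))/(-2003) - 1206459/46528/3328 = (-2 + (23 - 21))*(-1/2003) - 1206459/46528*1/3328 = (-2 + 2)*(-1/2003) - 1206459/154845184 = 0*(-1/2003) - 1206459/154845184 = 0 - 1206459/154845184 = -1206459/154845184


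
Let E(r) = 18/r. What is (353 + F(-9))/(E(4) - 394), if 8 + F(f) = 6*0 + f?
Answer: -672/779 ≈ -0.86264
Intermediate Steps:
F(f) = -8 + f (F(f) = -8 + (6*0 + f) = -8 + (0 + f) = -8 + f)
(353 + F(-9))/(E(4) - 394) = (353 + (-8 - 9))/(18/4 - 394) = (353 - 17)/(18*(¼) - 394) = 336/(9/2 - 394) = 336/(-779/2) = 336*(-2/779) = -672/779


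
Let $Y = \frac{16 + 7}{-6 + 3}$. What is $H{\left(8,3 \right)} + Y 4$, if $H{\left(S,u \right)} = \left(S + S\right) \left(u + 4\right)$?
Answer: $\frac{244}{3} \approx 81.333$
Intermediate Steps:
$Y = - \frac{23}{3}$ ($Y = \frac{23}{-3} = 23 \left(- \frac{1}{3}\right) = - \frac{23}{3} \approx -7.6667$)
$H{\left(S,u \right)} = 2 S \left(4 + u\right)$
$H{\left(8,3 \right)} + Y 4 = 2 \cdot 8 \left(4 + 3\right) - \frac{92}{3} = 2 \cdot 8 \cdot 7 - \frac{92}{3} = 112 - \frac{92}{3} = \frac{244}{3}$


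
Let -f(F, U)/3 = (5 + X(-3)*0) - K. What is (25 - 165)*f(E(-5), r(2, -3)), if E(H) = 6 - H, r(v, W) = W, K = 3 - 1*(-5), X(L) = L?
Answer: -1260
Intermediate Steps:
K = 8 (K = 3 + 5 = 8)
f(F, U) = 9 (f(F, U) = -3*((5 - 3*0) - 1*8) = -3*((5 + 0) - 8) = -3*(5 - 8) = -3*(-3) = 9)
(25 - 165)*f(E(-5), r(2, -3)) = (25 - 165)*9 = -140*9 = -1260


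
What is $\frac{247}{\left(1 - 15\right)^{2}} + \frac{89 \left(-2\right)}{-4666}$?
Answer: $\frac{593695}{457268} \approx 1.2984$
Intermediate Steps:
$\frac{247}{\left(1 - 15\right)^{2}} + \frac{89 \left(-2\right)}{-4666} = \frac{247}{\left(-14\right)^{2}} - - \frac{89}{2333} = \frac{247}{196} + \frac{89}{2333} = \frac{593695}{457268}$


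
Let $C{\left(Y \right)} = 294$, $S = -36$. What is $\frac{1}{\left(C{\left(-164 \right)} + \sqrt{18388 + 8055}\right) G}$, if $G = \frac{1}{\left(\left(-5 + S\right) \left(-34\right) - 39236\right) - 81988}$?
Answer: $- \frac{35230020}{59993} + \frac{119830 \sqrt{26443}}{59993} \approx -262.43$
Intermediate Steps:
$G = - \frac{1}{119830}$ ($G = \frac{1}{\left(\left(-5 - 36\right) \left(-34\right) - 39236\right) - 81988} = \frac{1}{\left(\left(-41\right) \left(-34\right) - 39236\right) - 81988} = \frac{1}{\left(1394 - 39236\right) - 81988} = \frac{1}{-37842 - 81988} = \frac{1}{-119830} = - \frac{1}{119830} \approx -8.3452 \cdot 10^{-6}$)
$\frac{1}{\left(C{\left(-164 \right)} + \sqrt{18388 + 8055}\right) G} = \frac{1}{\left(294 + \sqrt{18388 + 8055}\right) \left(- \frac{1}{119830}\right)} = \frac{1}{294 + \sqrt{26443}} \left(-119830\right) = - \frac{119830}{294 + \sqrt{26443}}$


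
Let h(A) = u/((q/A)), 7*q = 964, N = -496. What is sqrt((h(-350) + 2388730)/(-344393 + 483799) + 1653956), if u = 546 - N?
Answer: sqrt(1866918947945625610926)/33596846 ≈ 1286.1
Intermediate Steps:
q = 964/7 (q = (1/7)*964 = 964/7 ≈ 137.71)
u = 1042 (u = 546 - 1*(-496) = 546 + 496 = 1042)
h(A) = 3647*A/482 (h(A) = 1042/((964/(7*A))) = 1042*(7*A/964) = 3647*A/482)
sqrt((h(-350) + 2388730)/(-344393 + 483799) + 1653956) = sqrt(((3647/482)*(-350) + 2388730)/(-344393 + 483799) + 1653956) = sqrt((-638225/241 + 2388730)/139406 + 1653956) = sqrt((575045705/241)*(1/139406) + 1653956) = sqrt(575045705/33596846 + 1653956) = sqrt(55568280068481/33596846) = sqrt(1866918947945625610926)/33596846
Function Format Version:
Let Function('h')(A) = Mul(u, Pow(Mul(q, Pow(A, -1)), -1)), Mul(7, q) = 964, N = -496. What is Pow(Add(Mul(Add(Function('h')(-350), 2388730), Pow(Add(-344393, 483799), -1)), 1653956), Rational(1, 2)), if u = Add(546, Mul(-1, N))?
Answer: Mul(Rational(1, 33596846), Pow(1866918947945625610926, Rational(1, 2))) ≈ 1286.1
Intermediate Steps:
q = Rational(964, 7) (q = Mul(Rational(1, 7), 964) = Rational(964, 7) ≈ 137.71)
u = 1042 (u = Add(546, Mul(-1, -496)) = Add(546, 496) = 1042)
Function('h')(A) = Mul(Rational(3647, 482), A) (Function('h')(A) = Mul(1042, Pow(Mul(Rational(964, 7), Pow(A, -1)), -1)) = Mul(1042, Mul(Rational(7, 964), A)) = Mul(Rational(3647, 482), A))
Pow(Add(Mul(Add(Function('h')(-350), 2388730), Pow(Add(-344393, 483799), -1)), 1653956), Rational(1, 2)) = Pow(Add(Mul(Add(Mul(Rational(3647, 482), -350), 2388730), Pow(Add(-344393, 483799), -1)), 1653956), Rational(1, 2)) = Pow(Add(Mul(Add(Rational(-638225, 241), 2388730), Pow(139406, -1)), 1653956), Rational(1, 2)) = Pow(Add(Mul(Rational(575045705, 241), Rational(1, 139406)), 1653956), Rational(1, 2)) = Pow(Add(Rational(575045705, 33596846), 1653956), Rational(1, 2)) = Pow(Rational(55568280068481, 33596846), Rational(1, 2)) = Mul(Rational(1, 33596846), Pow(1866918947945625610926, Rational(1, 2)))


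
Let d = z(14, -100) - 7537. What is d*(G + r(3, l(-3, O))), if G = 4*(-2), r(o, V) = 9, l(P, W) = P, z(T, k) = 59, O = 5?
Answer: -7478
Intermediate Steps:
G = -8
d = -7478 (d = 59 - 7537 = -7478)
d*(G + r(3, l(-3, O))) = -7478*(-8 + 9) = -7478*1 = -7478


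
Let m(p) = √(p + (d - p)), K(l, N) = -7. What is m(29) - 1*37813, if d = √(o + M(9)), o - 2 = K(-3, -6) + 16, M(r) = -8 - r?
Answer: -37813 + 6^(¼)*√I ≈ -37812.0 + 1.1067*I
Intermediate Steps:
o = 11 (o = 2 + (-7 + 16) = 2 + 9 = 11)
d = I*√6 (d = √(11 + (-8 - 1*9)) = √(11 + (-8 - 9)) = √(11 - 17) = √(-6) = I*√6 ≈ 2.4495*I)
m(p) = 6^(¼)*√I (m(p) = √(p + (I*√6 - p)) = √(p + (-p + I*√6)) = √(I*√6) = 6^(¼)*√I)
m(29) - 1*37813 = 6^(¼)*√I - 1*37813 = 6^(¼)*√I - 37813 = -37813 + 6^(¼)*√I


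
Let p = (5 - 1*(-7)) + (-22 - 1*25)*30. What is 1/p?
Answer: -1/1398 ≈ -0.00071531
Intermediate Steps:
p = -1398 (p = (5 + 7) + (-22 - 25)*30 = 12 - 47*30 = 12 - 1410 = -1398)
1/p = 1/(-1398) = -1/1398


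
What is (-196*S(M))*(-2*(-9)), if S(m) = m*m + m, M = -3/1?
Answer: -21168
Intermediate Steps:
M = -3 (M = -3*1 = -3)
S(m) = m + m**2 (S(m) = m**2 + m = m + m**2)
(-196*S(M))*(-2*(-9)) = (-(-588)*(1 - 3))*(-2*(-9)) = -(-588)*(-2)*18 = -196*6*18 = -1176*18 = -21168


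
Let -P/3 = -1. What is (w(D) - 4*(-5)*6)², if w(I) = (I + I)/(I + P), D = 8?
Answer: 1784896/121 ≈ 14751.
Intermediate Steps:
P = 3 (P = -3*(-1) = 3)
w(I) = 2*I/(3 + I) (w(I) = (I + I)/(I + 3) = (2*I)/(3 + I) = 2*I/(3 + I))
(w(D) - 4*(-5)*6)² = (2*8/(3 + 8) - 4*(-5)*6)² = (2*8/11 + 20*6)² = (2*8*(1/11) + 120)² = (16/11 + 120)² = (1336/11)² = 1784896/121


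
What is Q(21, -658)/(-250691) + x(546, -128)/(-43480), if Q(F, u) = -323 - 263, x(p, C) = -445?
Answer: 27407355/2180008936 ≈ 0.012572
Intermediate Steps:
Q(F, u) = -586
Q(21, -658)/(-250691) + x(546, -128)/(-43480) = -586/(-250691) - 445/(-43480) = -586*(-1/250691) - 445*(-1/43480) = 586/250691 + 89/8696 = 27407355/2180008936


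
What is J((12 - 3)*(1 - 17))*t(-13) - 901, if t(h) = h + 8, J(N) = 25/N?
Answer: -129619/144 ≈ -900.13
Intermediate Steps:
t(h) = 8 + h
J((12 - 3)*(1 - 17))*t(-13) - 901 = (25/(((12 - 3)*(1 - 17))))*(8 - 13) - 901 = (25/((9*(-16))))*(-5) - 901 = (25/(-144))*(-5) - 901 = (25*(-1/144))*(-5) - 901 = -25/144*(-5) - 901 = 125/144 - 901 = -129619/144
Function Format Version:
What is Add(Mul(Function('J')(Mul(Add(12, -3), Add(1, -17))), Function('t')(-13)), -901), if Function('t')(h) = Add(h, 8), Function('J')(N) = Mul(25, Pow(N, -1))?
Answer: Rational(-129619, 144) ≈ -900.13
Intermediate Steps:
Function('t')(h) = Add(8, h)
Add(Mul(Function('J')(Mul(Add(12, -3), Add(1, -17))), Function('t')(-13)), -901) = Add(Mul(Mul(25, Pow(Mul(Add(12, -3), Add(1, -17)), -1)), Add(8, -13)), -901) = Add(Mul(Mul(25, Pow(Mul(9, -16), -1)), -5), -901) = Add(Mul(Mul(25, Pow(-144, -1)), -5), -901) = Add(Mul(Mul(25, Rational(-1, 144)), -5), -901) = Add(Mul(Rational(-25, 144), -5), -901) = Add(Rational(125, 144), -901) = Rational(-129619, 144)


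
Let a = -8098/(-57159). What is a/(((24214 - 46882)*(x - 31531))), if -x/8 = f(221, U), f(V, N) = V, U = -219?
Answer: 4049/21572427689694 ≈ 1.8769e-10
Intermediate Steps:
x = -1768 (x = -8*221 = -1768)
a = 8098/57159 (a = -8098*(-1/57159) = 8098/57159 ≈ 0.14167)
a/(((24214 - 46882)*(x - 31531))) = 8098/(57159*(((24214 - 46882)*(-1768 - 31531)))) = 8098/(57159*((-22668*(-33299)))) = (8098/57159)/754821732 = (8098/57159)*(1/754821732) = 4049/21572427689694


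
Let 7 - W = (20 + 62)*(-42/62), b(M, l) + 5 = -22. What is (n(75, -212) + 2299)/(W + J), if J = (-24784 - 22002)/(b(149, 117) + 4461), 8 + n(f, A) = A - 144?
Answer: 26597349/714716 ≈ 37.214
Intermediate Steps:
n(f, A) = -152 + A (n(f, A) = -8 + (A - 144) = -8 + (-144 + A) = -152 + A)
b(M, l) = -27 (b(M, l) = -5 - 22 = -27)
W = 1939/31 (W = 7 - (20 + 62)*(-42/62) = 7 - 82*(-42*1/62) = 7 - 82*(-21)/31 = 7 - 1*(-1722/31) = 7 + 1722/31 = 1939/31 ≈ 62.548)
J = -23393/2217 (J = (-24784 - 22002)/(-27 + 4461) = -46786/4434 = -46786*1/4434 = -23393/2217 ≈ -10.552)
(n(75, -212) + 2299)/(W + J) = ((-152 - 212) + 2299)/(1939/31 - 23393/2217) = (-364 + 2299)/(3573580/68727) = 1935*(68727/3573580) = 26597349/714716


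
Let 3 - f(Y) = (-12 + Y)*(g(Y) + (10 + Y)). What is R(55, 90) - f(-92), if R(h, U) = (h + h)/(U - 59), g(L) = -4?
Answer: 277281/31 ≈ 8944.5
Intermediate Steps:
f(Y) = 3 - (-12 + Y)*(6 + Y) (f(Y) = 3 - (-12 + Y)*(-4 + (10 + Y)) = 3 - (-12 + Y)*(6 + Y))
R(h, U) = 2*h/(-59 + U) (R(h, U) = (2*h)/(-59 + U) = 2*h/(-59 + U))
R(55, 90) - f(-92) = 2*55/(-59 + 90) - (75 - 1*(-92)² + 6*(-92)) = 2*55/31 - (75 - 1*8464 - 552) = 2*55*(1/31) - (75 - 8464 - 552) = 110/31 - 1*(-8941) = 110/31 + 8941 = 277281/31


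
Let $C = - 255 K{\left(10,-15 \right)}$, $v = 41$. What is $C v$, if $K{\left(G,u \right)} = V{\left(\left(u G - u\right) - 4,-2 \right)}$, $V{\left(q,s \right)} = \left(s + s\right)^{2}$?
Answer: $-167280$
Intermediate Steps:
$V{\left(q,s \right)} = 4 s^{2}$ ($V{\left(q,s \right)} = \left(2 s\right)^{2} = 4 s^{2}$)
$K{\left(G,u \right)} = 16$ ($K{\left(G,u \right)} = 4 \left(-2\right)^{2} = 4 \cdot 4 = 16$)
$C = -4080$ ($C = \left(-255\right) 16 = -4080$)
$C v = \left(-4080\right) 41 = -167280$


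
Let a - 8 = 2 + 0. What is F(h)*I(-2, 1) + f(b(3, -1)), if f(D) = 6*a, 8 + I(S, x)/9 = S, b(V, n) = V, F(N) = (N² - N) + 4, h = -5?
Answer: -3000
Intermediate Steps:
a = 10 (a = 8 + (2 + 0) = 8 + 2 = 10)
F(N) = 4 + N² - N
I(S, x) = -72 + 9*S
f(D) = 60 (f(D) = 6*10 = 60)
F(h)*I(-2, 1) + f(b(3, -1)) = (4 + (-5)² - 1*(-5))*(-72 + 9*(-2)) + 60 = (4 + 25 + 5)*(-72 - 18) + 60 = 34*(-90) + 60 = -3060 + 60 = -3000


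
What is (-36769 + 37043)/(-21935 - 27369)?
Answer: -137/24652 ≈ -0.0055574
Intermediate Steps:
(-36769 + 37043)/(-21935 - 27369) = 274/(-49304) = 274*(-1/49304) = -137/24652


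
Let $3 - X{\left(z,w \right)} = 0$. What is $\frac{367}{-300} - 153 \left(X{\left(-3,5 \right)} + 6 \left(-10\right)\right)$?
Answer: $\frac{2615933}{300} \approx 8719.8$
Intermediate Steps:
$X{\left(z,w \right)} = 3$ ($X{\left(z,w \right)} = 3 - 0 = 3 + 0 = 3$)
$\frac{367}{-300} - 153 \left(X{\left(-3,5 \right)} + 6 \left(-10\right)\right) = \frac{367}{-300} - 153 \left(3 + 6 \left(-10\right)\right) = 367 \left(- \frac{1}{300}\right) - 153 \left(3 - 60\right) = - \frac{367}{300} - -8721 = - \frac{367}{300} + 8721 = \frac{2615933}{300}$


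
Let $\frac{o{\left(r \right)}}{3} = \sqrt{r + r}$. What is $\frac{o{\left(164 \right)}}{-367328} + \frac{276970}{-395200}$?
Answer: $- \frac{27697}{39520} - \frac{3 \sqrt{82}}{183664} \approx -0.70098$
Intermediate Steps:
$o{\left(r \right)} = 3 \sqrt{2} \sqrt{r}$ ($o{\left(r \right)} = 3 \sqrt{r + r} = 3 \sqrt{2 r} = 3 \sqrt{2} \sqrt{r}$)
$\frac{o{\left(164 \right)}}{-367328} + \frac{276970}{-395200} = \frac{3 \sqrt{2} \sqrt{164}}{-367328} + \frac{276970}{-395200} = 3 \sqrt{2} \cdot 2 \sqrt{41} \left(- \frac{1}{367328}\right) + 276970 \left(- \frac{1}{395200}\right) = 6 \sqrt{82} \left(- \frac{1}{367328}\right) - \frac{27697}{39520} = - \frac{3 \sqrt{82}}{183664} - \frac{27697}{39520} = - \frac{27697}{39520} - \frac{3 \sqrt{82}}{183664}$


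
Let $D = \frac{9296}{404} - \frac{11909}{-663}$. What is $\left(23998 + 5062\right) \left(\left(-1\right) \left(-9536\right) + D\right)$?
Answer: $\frac{18636259048340}{66963} \approx 2.7831 \cdot 10^{8}$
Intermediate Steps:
$D = \frac{2743621}{66963}$ ($D = 9296 \cdot \frac{1}{404} - - \frac{11909}{663} = \frac{2324}{101} + \frac{11909}{663} = \frac{2743621}{66963} \approx 40.972$)
$\left(23998 + 5062\right) \left(\left(-1\right) \left(-9536\right) + D\right) = \left(23998 + 5062\right) \left(\left(-1\right) \left(-9536\right) + \frac{2743621}{66963}\right) = 29060 \left(9536 + \frac{2743621}{66963}\right) = 29060 \cdot \frac{641302789}{66963} = \frac{18636259048340}{66963}$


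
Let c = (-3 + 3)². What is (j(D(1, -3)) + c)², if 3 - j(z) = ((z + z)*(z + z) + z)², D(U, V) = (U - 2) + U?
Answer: 9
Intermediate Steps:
D(U, V) = -2 + 2*U (D(U, V) = (-2 + U) + U = -2 + 2*U)
j(z) = 3 - (z + 4*z²)² (j(z) = 3 - ((z + z)*(z + z) + z)² = 3 - ((2*z)*(2*z) + z)² = 3 - (4*z² + z)² = 3 - (z + 4*z²)²)
c = 0 (c = 0² = 0)
(j(D(1, -3)) + c)² = ((3 - (-2 + 2*1)²*(1 + 4*(-2 + 2*1))²) + 0)² = ((3 - (-2 + 2)²*(1 + 4*(-2 + 2))²) + 0)² = ((3 - 1*0²*(1 + 4*0)²) + 0)² = ((3 - 1*0*(1 + 0)²) + 0)² = ((3 - 1*0*1²) + 0)² = ((3 - 1*0*1) + 0)² = ((3 + 0) + 0)² = (3 + 0)² = 3² = 9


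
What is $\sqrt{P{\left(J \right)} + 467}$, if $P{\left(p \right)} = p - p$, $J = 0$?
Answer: $\sqrt{467} \approx 21.61$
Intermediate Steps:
$P{\left(p \right)} = 0$
$\sqrt{P{\left(J \right)} + 467} = \sqrt{0 + 467} = \sqrt{467}$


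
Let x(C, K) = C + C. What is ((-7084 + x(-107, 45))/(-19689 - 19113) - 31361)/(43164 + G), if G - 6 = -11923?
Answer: -608431112/606223047 ≈ -1.0036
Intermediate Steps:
x(C, K) = 2*C
G = -11917 (G = 6 - 11923 = -11917)
((-7084 + x(-107, 45))/(-19689 - 19113) - 31361)/(43164 + G) = ((-7084 + 2*(-107))/(-19689 - 19113) - 31361)/(43164 - 11917) = ((-7084 - 214)/(-38802) - 31361)/31247 = (-7298*(-1/38802) - 31361)*(1/31247) = (3649/19401 - 31361)*(1/31247) = -608431112/19401*1/31247 = -608431112/606223047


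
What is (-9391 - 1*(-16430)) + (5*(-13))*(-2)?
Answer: 7169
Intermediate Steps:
(-9391 - 1*(-16430)) + (5*(-13))*(-2) = (-9391 + 16430) - 65*(-2) = 7039 + 130 = 7169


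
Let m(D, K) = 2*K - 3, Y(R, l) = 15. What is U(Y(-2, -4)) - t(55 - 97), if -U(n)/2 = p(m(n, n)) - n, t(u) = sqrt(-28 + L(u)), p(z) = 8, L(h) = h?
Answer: 14 - I*sqrt(70) ≈ 14.0 - 8.3666*I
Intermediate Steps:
m(D, K) = -3 + 2*K
t(u) = sqrt(-28 + u)
U(n) = -16 + 2*n (U(n) = -2*(8 - n) = -16 + 2*n)
U(Y(-2, -4)) - t(55 - 97) = (-16 + 2*15) - sqrt(-28 + (55 - 97)) = (-16 + 30) - sqrt(-28 - 42) = 14 - sqrt(-70) = 14 - I*sqrt(70)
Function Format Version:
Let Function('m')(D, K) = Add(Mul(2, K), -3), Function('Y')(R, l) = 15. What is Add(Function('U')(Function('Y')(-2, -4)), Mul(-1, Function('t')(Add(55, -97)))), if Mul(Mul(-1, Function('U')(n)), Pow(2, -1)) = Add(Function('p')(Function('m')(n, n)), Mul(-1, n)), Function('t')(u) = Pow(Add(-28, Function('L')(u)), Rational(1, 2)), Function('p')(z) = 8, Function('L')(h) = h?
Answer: Add(14, Mul(-1, I, Pow(70, Rational(1, 2)))) ≈ Add(14.000, Mul(-8.3666, I))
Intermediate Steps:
Function('m')(D, K) = Add(-3, Mul(2, K))
Function('t')(u) = Pow(Add(-28, u), Rational(1, 2))
Function('U')(n) = Add(-16, Mul(2, n)) (Function('U')(n) = Mul(-2, Add(8, Mul(-1, n))) = Add(-16, Mul(2, n)))
Add(Function('U')(Function('Y')(-2, -4)), Mul(-1, Function('t')(Add(55, -97)))) = Add(Add(-16, Mul(2, 15)), Mul(-1, Pow(Add(-28, Add(55, -97)), Rational(1, 2)))) = Add(Add(-16, 30), Mul(-1, Pow(Add(-28, -42), Rational(1, 2)))) = Add(14, Mul(-1, Pow(-70, Rational(1, 2)))) = Add(14, Mul(-1, Mul(I, Pow(70, Rational(1, 2))))) = Add(14, Mul(-1, I, Pow(70, Rational(1, 2))))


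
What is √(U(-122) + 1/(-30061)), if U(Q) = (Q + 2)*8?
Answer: I*√867517202221/30061 ≈ 30.984*I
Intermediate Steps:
U(Q) = 16 + 8*Q (U(Q) = (2 + Q)*8 = 16 + 8*Q)
√(U(-122) + 1/(-30061)) = √((16 + 8*(-122)) + 1/(-30061)) = √((16 - 976) - 1/30061) = √(-960 - 1/30061) = √(-28858561/30061) = I*√867517202221/30061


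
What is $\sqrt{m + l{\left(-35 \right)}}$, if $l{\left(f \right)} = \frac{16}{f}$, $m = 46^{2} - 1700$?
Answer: $\frac{12 \sqrt{3535}}{35} \approx 20.385$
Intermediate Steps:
$m = 416$ ($m = 2116 - 1700 = 416$)
$\sqrt{m + l{\left(-35 \right)}} = \sqrt{416 + \frac{16}{-35}} = \sqrt{416 + 16 \left(- \frac{1}{35}\right)} = \sqrt{416 - \frac{16}{35}} = \sqrt{\frac{14544}{35}} = \frac{12 \sqrt{3535}}{35}$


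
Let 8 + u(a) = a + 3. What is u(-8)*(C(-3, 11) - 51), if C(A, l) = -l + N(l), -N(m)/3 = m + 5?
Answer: 1430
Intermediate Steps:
N(m) = -15 - 3*m (N(m) = -3*(m + 5) = -3*(5 + m) = -15 - 3*m)
u(a) = -5 + a (u(a) = -8 + (a + 3) = -8 + (3 + a) = -5 + a)
C(A, l) = -15 - 4*l (C(A, l) = -l + (-15 - 3*l) = -15 - 4*l)
u(-8)*(C(-3, 11) - 51) = (-5 - 8)*((-15 - 4*11) - 51) = -13*((-15 - 44) - 51) = -13*(-59 - 51) = -13*(-110) = 1430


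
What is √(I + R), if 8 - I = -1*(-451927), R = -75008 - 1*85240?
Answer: I*√612167 ≈ 782.41*I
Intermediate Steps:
R = -160248 (R = -75008 - 85240 = -160248)
I = -451919 (I = 8 - (-1)*(-451927) = 8 - 1*451927 = 8 - 451927 = -451919)
√(I + R) = √(-451919 - 160248) = √(-612167) = I*√612167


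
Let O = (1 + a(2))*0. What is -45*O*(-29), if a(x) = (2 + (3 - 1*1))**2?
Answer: 0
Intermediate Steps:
a(x) = 16 (a(x) = (2 + (3 - 1))**2 = (2 + 2)**2 = 4**2 = 16)
O = 0 (O = (1 + 16)*0 = 17*0 = 0)
-45*O*(-29) = -45*0*(-29) = 0*(-29) = 0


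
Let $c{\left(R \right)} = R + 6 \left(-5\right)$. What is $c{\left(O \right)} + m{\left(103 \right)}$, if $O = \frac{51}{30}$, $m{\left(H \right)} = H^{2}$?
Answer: $\frac{105807}{10} \approx 10581.0$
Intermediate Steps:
$O = \frac{17}{10}$ ($O = 51 \cdot \frac{1}{30} = \frac{17}{10} \approx 1.7$)
$c{\left(R \right)} = -30 + R$ ($c{\left(R \right)} = R - 30 = -30 + R$)
$c{\left(O \right)} + m{\left(103 \right)} = \left(-30 + \frac{17}{10}\right) + 103^{2} = - \frac{283}{10} + 10609 = \frac{105807}{10}$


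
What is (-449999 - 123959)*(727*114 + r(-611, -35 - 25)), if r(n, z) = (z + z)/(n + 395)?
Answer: -428119289906/9 ≈ -4.7569e+10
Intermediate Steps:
r(n, z) = 2*z/(395 + n) (r(n, z) = (2*z)/(395 + n) = 2*z/(395 + n))
(-449999 - 123959)*(727*114 + r(-611, -35 - 25)) = (-449999 - 123959)*(727*114 + 2*(-35 - 25)/(395 - 611)) = -573958*(82878 + 2*(-60)/(-216)) = -573958*(82878 + 2*(-60)*(-1/216)) = -573958*(82878 + 5/9) = -573958*745907/9 = -428119289906/9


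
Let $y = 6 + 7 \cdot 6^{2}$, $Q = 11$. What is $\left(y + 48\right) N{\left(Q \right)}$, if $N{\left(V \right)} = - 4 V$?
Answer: $-13464$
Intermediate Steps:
$y = 258$ ($y = 6 + 7 \cdot 36 = 6 + 252 = 258$)
$\left(y + 48\right) N{\left(Q \right)} = \left(258 + 48\right) \left(\left(-4\right) 11\right) = 306 \left(-44\right) = -13464$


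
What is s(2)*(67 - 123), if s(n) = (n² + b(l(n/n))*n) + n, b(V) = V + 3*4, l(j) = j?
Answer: -1792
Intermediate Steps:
b(V) = 12 + V (b(V) = V + 12 = 12 + V)
s(n) = n² + 14*n (s(n) = (n² + (12 + n/n)*n) + n = (n² + (12 + 1)*n) + n = (n² + 13*n) + n = n² + 14*n)
s(2)*(67 - 123) = (2*(14 + 2))*(67 - 123) = (2*16)*(-56) = 32*(-56) = -1792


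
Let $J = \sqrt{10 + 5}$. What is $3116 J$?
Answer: $3116 \sqrt{15} \approx 12068.0$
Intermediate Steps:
$J = \sqrt{15} \approx 3.873$
$3116 J = 3116 \sqrt{15}$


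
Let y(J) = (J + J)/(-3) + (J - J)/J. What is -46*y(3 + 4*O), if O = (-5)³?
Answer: -45724/3 ≈ -15241.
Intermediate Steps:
O = -125
y(J) = -2*J/3 (y(J) = (2*J)*(-⅓) + 0/J = -2*J/3 + 0 = -2*J/3)
-46*y(3 + 4*O) = -(-92)*(3 + 4*(-125))/3 = -(-92)*(3 - 500)/3 = -(-92)*(-497)/3 = -46*994/3 = -45724/3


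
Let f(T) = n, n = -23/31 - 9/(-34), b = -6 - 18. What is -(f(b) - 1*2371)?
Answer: 2499537/1054 ≈ 2371.5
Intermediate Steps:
b = -24
n = -503/1054 (n = -23*1/31 - 9*(-1/34) = -23/31 + 9/34 = -503/1054 ≈ -0.47723)
f(T) = -503/1054
-(f(b) - 1*2371) = -(-503/1054 - 1*2371) = -(-503/1054 - 2371) = -1*(-2499537/1054) = 2499537/1054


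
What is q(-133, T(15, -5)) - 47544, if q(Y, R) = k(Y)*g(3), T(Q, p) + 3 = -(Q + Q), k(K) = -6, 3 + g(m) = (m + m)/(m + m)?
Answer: -47532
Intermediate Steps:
g(m) = -2 (g(m) = -3 + (m + m)/(m + m) = -3 + (2*m)/((2*m)) = -3 + (2*m)*(1/(2*m)) = -3 + 1 = -2)
T(Q, p) = -3 - 2*Q (T(Q, p) = -3 - (Q + Q) = -3 - 2*Q)
q(Y, R) = 12 (q(Y, R) = -6*(-2) = 12)
q(-133, T(15, -5)) - 47544 = 12 - 47544 = -47532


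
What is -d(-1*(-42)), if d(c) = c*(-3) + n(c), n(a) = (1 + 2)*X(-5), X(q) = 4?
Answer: 114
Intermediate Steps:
n(a) = 12 (n(a) = (1 + 2)*4 = 3*4 = 12)
d(c) = 12 - 3*c (d(c) = c*(-3) + 12 = -3*c + 12 = 12 - 3*c)
-d(-1*(-42)) = -(12 - (-3)*(-42)) = -(12 - 3*42) = -(12 - 126) = -1*(-114) = 114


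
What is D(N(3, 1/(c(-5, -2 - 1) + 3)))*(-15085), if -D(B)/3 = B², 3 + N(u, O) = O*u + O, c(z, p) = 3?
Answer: 739165/3 ≈ 2.4639e+5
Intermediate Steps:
N(u, O) = -3 + O + O*u (N(u, O) = -3 + (O*u + O) = -3 + (O + O*u) = -3 + O + O*u)
D(B) = -3*B²
D(N(3, 1/(c(-5, -2 - 1) + 3)))*(-15085) = -3*(-3 + 1/(3 + 3) + 3/(3 + 3))²*(-15085) = -3*(-3 + 1/6 + 3/6)²*(-15085) = -3*(-3 + ⅙ + (⅙)*3)²*(-15085) = -3*(-3 + ⅙ + ½)²*(-15085) = -3*(-7/3)²*(-15085) = -3*49/9*(-15085) = -49/3*(-15085) = 739165/3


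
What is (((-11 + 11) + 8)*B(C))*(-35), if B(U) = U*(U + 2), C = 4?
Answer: -6720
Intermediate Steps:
B(U) = U*(2 + U)
(((-11 + 11) + 8)*B(C))*(-35) = (((-11 + 11) + 8)*(4*(2 + 4)))*(-35) = ((0 + 8)*(4*6))*(-35) = (8*24)*(-35) = 192*(-35) = -6720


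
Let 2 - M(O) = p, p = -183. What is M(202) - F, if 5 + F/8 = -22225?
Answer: 178025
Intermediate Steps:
F = -177840 (F = -40 + 8*(-22225) = -40 - 177800 = -177840)
M(O) = 185 (M(O) = 2 - 1*(-183) = 2 + 183 = 185)
M(202) - F = 185 - 1*(-177840) = 185 + 177840 = 178025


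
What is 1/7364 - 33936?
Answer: -249904703/7364 ≈ -33936.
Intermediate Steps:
1/7364 - 33936 = -249904703/7364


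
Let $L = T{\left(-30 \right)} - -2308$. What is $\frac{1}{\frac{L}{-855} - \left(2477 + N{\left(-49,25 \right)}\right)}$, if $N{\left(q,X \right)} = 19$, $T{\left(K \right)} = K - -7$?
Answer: $- \frac{171}{427273} \approx -0.00040021$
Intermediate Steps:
$T{\left(K \right)} = 7 + K$ ($T{\left(K \right)} = K + 7 = 7 + K$)
$L = 2285$ ($L = \left(7 - 30\right) - -2308 = -23 + 2308 = 2285$)
$\frac{1}{\frac{L}{-855} - \left(2477 + N{\left(-49,25 \right)}\right)} = \frac{1}{\frac{2285}{-855} - 2496} = \frac{1}{2285 \left(- \frac{1}{855}\right) - 2496} = \frac{1}{- \frac{457}{171} + \left(-3797 + 1301\right)} = \frac{1}{- \frac{457}{171} - 2496} = \frac{1}{- \frac{427273}{171}} = - \frac{171}{427273}$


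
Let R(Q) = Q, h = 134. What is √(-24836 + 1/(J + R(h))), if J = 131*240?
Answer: 3*I*√2751049155818/31574 ≈ 157.59*I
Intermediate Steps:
J = 31440
√(-24836 + 1/(J + R(h))) = √(-24836 + 1/(31440 + 134)) = √(-24836 + 1/31574) = √(-784171863/31574) = 3*I*√2751049155818/31574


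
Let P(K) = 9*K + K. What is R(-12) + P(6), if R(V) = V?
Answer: 48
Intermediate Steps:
P(K) = 10*K
R(-12) + P(6) = -12 + 10*6 = -12 + 60 = 48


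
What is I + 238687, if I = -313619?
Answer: -74932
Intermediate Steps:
I + 238687 = -313619 + 238687 = -74932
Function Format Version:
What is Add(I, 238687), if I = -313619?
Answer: -74932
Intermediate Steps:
Add(I, 238687) = Add(-313619, 238687) = -74932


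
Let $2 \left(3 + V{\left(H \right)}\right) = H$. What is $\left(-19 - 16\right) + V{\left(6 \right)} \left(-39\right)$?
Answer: $-35$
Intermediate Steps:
$V{\left(H \right)} = -3 + \frac{H}{2}$
$\left(-19 - 16\right) + V{\left(6 \right)} \left(-39\right) = \left(-19 - 16\right) + \left(-3 + \frac{1}{2} \cdot 6\right) \left(-39\right) = -35 + \left(-3 + 3\right) \left(-39\right) = -35 + 0 \left(-39\right) = -35 + 0 = -35$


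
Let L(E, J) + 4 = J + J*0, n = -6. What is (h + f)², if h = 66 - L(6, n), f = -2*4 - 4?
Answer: 4096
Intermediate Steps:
L(E, J) = -4 + J (L(E, J) = -4 + (J + J*0) = -4 + (J + 0) = -4 + J)
f = -12 (f = -8 - 4 = -12)
h = 76 (h = 66 - (-4 - 6) = 66 - 1*(-10) = 66 + 10 = 76)
(h + f)² = (76 - 12)² = 64² = 4096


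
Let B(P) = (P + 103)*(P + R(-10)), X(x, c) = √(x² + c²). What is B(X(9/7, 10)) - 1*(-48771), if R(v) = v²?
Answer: 2899460/49 + 29*√4981 ≈ 61219.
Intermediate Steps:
X(x, c) = √(c² + x²)
B(P) = (100 + P)*(103 + P) (B(P) = (P + 103)*(P + (-10)²) = (103 + P)*(P + 100) = (103 + P)*(100 + P) = (100 + P)*(103 + P))
B(X(9/7, 10)) - 1*(-48771) = (10300 + (√(10² + (9/7)²))² + 203*√(10² + (9/7)²)) - 1*(-48771) = (10300 + (√(100 + (9*(⅐))²))² + 203*√(100 + (9*(⅐))²)) + 48771 = (10300 + (√(100 + (9/7)²))² + 203*√(100 + (9/7)²)) + 48771 = (10300 + (√(100 + 81/49))² + 203*√(100 + 81/49)) + 48771 = (10300 + (√(4981/49))² + 203*√(4981/49)) + 48771 = (10300 + (√4981/7)² + 203*(√4981/7)) + 48771 = (10300 + 4981/49 + 29*√4981) + 48771 = (509681/49 + 29*√4981) + 48771 = 2899460/49 + 29*√4981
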